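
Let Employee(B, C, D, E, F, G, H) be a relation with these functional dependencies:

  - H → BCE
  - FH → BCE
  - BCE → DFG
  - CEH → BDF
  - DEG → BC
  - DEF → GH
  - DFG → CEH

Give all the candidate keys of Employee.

{H}⁺: H→BCE adds B, C, E; BCE→DFG adds D, F, G → {B, C, D, E, F, G, H}.
{B, C, E}⁺: BCE→DFG adds D, F, G; DEF→GH adds H → {B, C, D, E, F, G, H}. Minimal: {C, E}⁺ = {C, E}; {B, E}⁺ = {B, E}; {B, C}⁺ = {B, C} — none reach the full schema.
{D, E, F}⁺: DEF→GH adds G, H; DFG→CEH adds C; H→BCE adds B → {B, C, D, E, F, G, H}. Minimal: {E, F}⁺ = {E, F}; {D, F}⁺ = {D, F}; {D, E}⁺ = {D, E} — none reach the full schema.
{D, E, G}⁺: DEG→BC adds B, C; BCE→DFG adds F; DEF→GH adds H → {B, C, D, E, F, G, H}. Minimal: {E, G}⁺ = {E, G}; {D, G}⁺ = {D, G}; {D, E}⁺ = {D, E} — none reach the full schema.
{D, F, G}⁺: DFG→CEH adds C, E, H; H→BCE adds B → {B, C, D, E, F, G, H}. Minimal: {F, G}⁺ = {F, G}; {D, G}⁺ = {D, G}; {D, F}⁺ = {D, F} — none reach the full schema.
Any other superkey contains one of these as a subset, so there are no further candidate keys.

{H}, {B, C, E}, {D, E, F}, {D, E, G}, {D, F, G}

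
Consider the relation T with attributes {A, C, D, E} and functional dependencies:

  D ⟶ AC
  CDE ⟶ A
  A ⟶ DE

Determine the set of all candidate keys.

{A}⁺: A→DE adds D, E; D→AC adds C → {A, C, D, E}.
{D}⁺: D→AC adds A, C; A→DE adds E → {A, C, D, E}.

{A}, {D}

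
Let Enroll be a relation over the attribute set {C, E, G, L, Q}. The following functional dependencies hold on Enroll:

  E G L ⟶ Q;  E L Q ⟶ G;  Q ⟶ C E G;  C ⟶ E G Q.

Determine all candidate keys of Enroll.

(C, L); (L, Q); (E, G, L)

{C, L}⁺: C→EGQ adds E, G, Q → {C, E, G, L, Q}. Minimal: {L}⁺ = {L}; {C}⁺ = {C, E, G, Q} — none reach the full schema.
{L, Q}⁺: Q→CEG adds C, E, G → {C, E, G, L, Q}. Minimal: {Q}⁺ = {C, E, G, Q}; {L}⁺ = {L} — none reach the full schema.
{E, G, L}⁺: EGL→Q adds Q; Q→CEG adds C → {C, E, G, L, Q}. Minimal: {G, L}⁺ = {G, L}; {E, L}⁺ = {E, L}; {E, G}⁺ = {E, G} — none reach the full schema.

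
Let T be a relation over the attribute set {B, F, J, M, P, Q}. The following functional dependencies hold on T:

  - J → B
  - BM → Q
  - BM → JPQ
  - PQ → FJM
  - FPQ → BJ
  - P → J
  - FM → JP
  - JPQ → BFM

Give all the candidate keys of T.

{B, M}, {F, M}, {J, M}, {M, P}, {P, Q}

{B, M}⁺: BM→Q adds Q; BM→JPQ adds J, P; PQ→FJM adds F → {B, F, J, M, P, Q}. Minimal: {M}⁺ = {M}; {B}⁺ = {B} — none reach the full schema.
{F, M}⁺: FM→JP adds J, P; J→B adds B; BM→Q adds Q → {B, F, J, M, P, Q}. Minimal: {M}⁺ = {M}; {F}⁺ = {F} — none reach the full schema.
{J, M}⁺: J→B adds B; BM→Q adds Q; BM→JPQ adds P; PQ→FJM adds F → {B, F, J, M, P, Q}. Minimal: {M}⁺ = {M}; {J}⁺ = {B, J} — none reach the full schema.
{M, P}⁺: P→J adds J; J→B adds B; BM→Q adds Q; PQ→FJM adds F → {B, F, J, M, P, Q}. Minimal: {P}⁺ = {B, J, P}; {M}⁺ = {M} — none reach the full schema.
{P, Q}⁺: PQ→FJM adds F, J, M; FPQ→BJ adds B → {B, F, J, M, P, Q}. Minimal: {Q}⁺ = {Q}; {P}⁺ = {B, J, P} — none reach the full schema.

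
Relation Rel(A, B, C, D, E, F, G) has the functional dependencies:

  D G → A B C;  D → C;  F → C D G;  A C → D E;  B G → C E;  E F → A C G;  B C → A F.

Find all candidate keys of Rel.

{F}⁺: F→CDG adds C, D, G; DG→ABC adds A, B; AC→DE adds E → {A, B, C, D, E, F, G}.
{B, C}⁺: BC→AF adds A, F; F→CDG adds D, G; AC→DE adds E → {A, B, C, D, E, F, G}. Minimal: {C}⁺ = {C}; {B}⁺ = {B} — none reach the full schema.
{B, D}⁺: D→C adds C; BC→AF adds A, F; F→CDG adds G; AC→DE adds E → {A, B, C, D, E, F, G}. Minimal: {D}⁺ = {C, D}; {B}⁺ = {B} — none reach the full schema.
{B, G}⁺: BG→CE adds C, E; BC→AF adds A, F; F→CDG adds D → {A, B, C, D, E, F, G}. Minimal: {G}⁺ = {G}; {B}⁺ = {B} — none reach the full schema.
{D, G}⁺: DG→ABC adds A, B, C; AC→DE adds E; BC→AF adds F → {A, B, C, D, E, F, G}. Minimal: {G}⁺ = {G}; {D}⁺ = {C, D} — none reach the full schema.
{A, C, G}⁺: AC→DE adds D, E; DG→ABC adds B; BC→AF adds F → {A, B, C, D, E, F, G}. Minimal: {C, G}⁺ = {C, G}; {A, G}⁺ = {A, G}; {A, C}⁺ = {A, C, D, E} — none reach the full schema.
Any other superkey contains one of these as a subset, so there are no further candidate keys.

{F}, {B, C}, {B, D}, {B, G}, {D, G}, {A, C, G}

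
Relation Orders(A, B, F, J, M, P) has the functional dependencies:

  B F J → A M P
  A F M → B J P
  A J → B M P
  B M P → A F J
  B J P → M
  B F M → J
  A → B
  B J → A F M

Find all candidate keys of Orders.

{A, J}⁺: AJ→BMP adds B, M, P; BMP→AFJ adds F → {A, B, F, J, M, P}. Minimal: {J}⁺ = {J}; {A}⁺ = {A, B} — none reach the full schema.
{B, J}⁺: BJ→AFM adds A, F, M; BFJ→AMP adds P → {A, B, F, J, M, P}. Minimal: {J}⁺ = {J}; {B}⁺ = {B} — none reach the full schema.
{A, F, M}⁺: AFM→BJP adds B, J, P → {A, B, F, J, M, P}. Minimal: {F, M}⁺ = {F, M}; {A, M}⁺ = {A, B, M}; {A, F}⁺ = {A, B, F} — none reach the full schema.
{A, M, P}⁺: A→B adds B; BMP→AFJ adds F, J → {A, B, F, J, M, P}. Minimal: {M, P}⁺ = {M, P}; {A, P}⁺ = {A, B, P}; {A, M}⁺ = {A, B, M} — none reach the full schema.
{B, F, M}⁺: BFM→J adds J; BJ→AFM adds A; BFJ→AMP adds P → {A, B, F, J, M, P}. Minimal: {F, M}⁺ = {F, M}; {B, M}⁺ = {B, M}; {B, F}⁺ = {B, F} — none reach the full schema.
{B, M, P}⁺: BMP→AFJ adds A, F, J → {A, B, F, J, M, P}. Minimal: {M, P}⁺ = {M, P}; {B, P}⁺ = {B, P}; {B, M}⁺ = {B, M} — none reach the full schema.
Any other superkey contains one of these as a subset, so there are no further candidate keys.

AJ, BJ, AFM, AMP, BFM, BMP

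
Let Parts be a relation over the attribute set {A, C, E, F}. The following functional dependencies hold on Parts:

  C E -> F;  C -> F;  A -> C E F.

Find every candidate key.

Attribute A never appears on the right-hand side of any dependency, so A must belong to every candidate key.
{A}⁺ = {A, C, E, F}, which is all of the schema, so {A} is the only candidate key.

{A}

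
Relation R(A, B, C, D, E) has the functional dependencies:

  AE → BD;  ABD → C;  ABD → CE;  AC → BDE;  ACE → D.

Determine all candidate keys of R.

{A, C}; {A, E}; {A, B, D}

Attribute A never appears on the right-hand side of any dependency, so A must belong to every candidate key.
{A}⁺ = {A}, which is not all of the schema, so we must add further attributes.
{A, C}⁺: AC→BDE adds B, D, E → {A, B, C, D, E}.
{A, E}⁺: AE→BD adds B, D; ABD→C adds C → {A, B, C, D, E}.
{A, B, D}⁺: ABD→C adds C; ABD→CE adds E → {A, B, C, D, E}.
Any other superkey contains one of these as a subset, so there are no further candidate keys.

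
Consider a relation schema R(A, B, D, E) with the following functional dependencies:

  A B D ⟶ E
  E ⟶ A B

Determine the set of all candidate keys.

{D, E}, {A, B, D}

{D, E}⁺: E→AB adds A, B → {A, B, D, E}.
{A, B, D}⁺: ABD→E adds E → {A, B, D, E}.
Any other superkey contains one of these as a subset, so there are no further candidate keys.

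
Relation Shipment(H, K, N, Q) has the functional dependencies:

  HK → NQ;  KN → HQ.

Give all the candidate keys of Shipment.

{H, K}; {K, N}

{H, K}⁺: HK→NQ adds N, Q → {H, K, N, Q}.
{K, N}⁺: KN→HQ adds H, Q → {H, K, N, Q}.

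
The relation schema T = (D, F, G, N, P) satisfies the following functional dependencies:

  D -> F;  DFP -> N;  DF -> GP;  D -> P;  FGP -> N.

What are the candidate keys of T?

{D}

{D}⁺: D→F adds F; DF→GP adds G, P; FGP→N adds N → {D, F, G, N, P}.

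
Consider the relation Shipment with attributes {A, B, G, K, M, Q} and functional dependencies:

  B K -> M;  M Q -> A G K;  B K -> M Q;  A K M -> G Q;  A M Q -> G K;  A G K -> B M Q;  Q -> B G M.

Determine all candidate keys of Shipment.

{Q}⁺: Q→BGM adds B, G, M; MQ→AGK adds A, K → {A, B, G, K, M, Q}.
{B, K}⁺: BK→M adds M; BK→MQ adds Q; Q→BGM adds G; MQ→AGK adds A → {A, B, G, K, M, Q}.
{A, G, K}⁺: AGK→BMQ adds B, M, Q → {A, B, G, K, M, Q}.
{A, K, M}⁺: AKM→GQ adds G, Q; AGK→BMQ adds B → {A, B, G, K, M, Q}.

{Q}, {B, K}, {A, G, K}, {A, K, M}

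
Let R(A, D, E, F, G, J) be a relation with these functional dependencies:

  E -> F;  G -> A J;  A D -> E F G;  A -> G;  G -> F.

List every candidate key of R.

{A, D}, {D, G}

Attribute D never appears on the right-hand side of any dependency, so D must belong to every candidate key.
{D}⁺ = {D}, which is not all of the schema, so we must add further attributes.
{A, D}⁺: AD→EFG adds E, F, G; G→AJ adds J → {A, D, E, F, G, J}. Minimal: {D}⁺ = {D}; {A}⁺ = {A, F, G, J} — none reach the full schema.
{D, G}⁺: G→AJ adds A, J; AD→EFG adds E, F → {A, D, E, F, G, J}. Minimal: {G}⁺ = {A, F, G, J}; {D}⁺ = {D} — none reach the full schema.
Any other superkey contains one of these as a subset, so there are no further candidate keys.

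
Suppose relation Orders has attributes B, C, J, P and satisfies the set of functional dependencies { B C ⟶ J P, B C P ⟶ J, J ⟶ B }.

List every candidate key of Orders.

Attribute C never appears on the right-hand side of any dependency, so C must belong to every candidate key.
{C}⁺ = {C}, which is not all of the schema, so we must add further attributes.
{B, C}⁺: BC→JP adds J, P → {B, C, J, P}. Minimal: {C}⁺ = {C}; {B}⁺ = {B} — none reach the full schema.
{C, J}⁺: J→B adds B; BC→JP adds P → {B, C, J, P}. Minimal: {J}⁺ = {B, J}; {C}⁺ = {C} — none reach the full schema.
Any other superkey contains one of these as a subset, so there are no further candidate keys.

BC, CJ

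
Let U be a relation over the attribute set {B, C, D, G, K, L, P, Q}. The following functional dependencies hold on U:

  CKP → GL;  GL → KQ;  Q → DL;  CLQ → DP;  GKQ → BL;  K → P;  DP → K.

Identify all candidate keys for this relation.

(C, K), (C, Q), (C, D, P), (C, G, L)

Attribute C never appears on the right-hand side of any dependency, so C must belong to every candidate key.
{C}⁺ = {C}, which is not all of the schema, so we must add further attributes.
{C, K}⁺: K→P adds P; CKP→GL adds G, L; GL→KQ adds Q; Q→DL adds D; GKQ→BL adds B → {B, C, D, G, K, L, P, Q}. Minimal: {K}⁺ = {K, P}; {C}⁺ = {C} — none reach the full schema.
{C, Q}⁺: Q→DL adds D, L; CLQ→DP adds P; DP→K adds K; CKP→GL adds G; GKQ→BL adds B → {B, C, D, G, K, L, P, Q}. Minimal: {Q}⁺ = {D, L, Q}; {C}⁺ = {C} — none reach the full schema.
{C, D, P}⁺: DP→K adds K; CKP→GL adds G, L; GL→KQ adds Q; GKQ→BL adds B → {B, C, D, G, K, L, P, Q}. Minimal: {D, P}⁺ = {D, K, P}; {C, P}⁺ = {C, P}; {C, D}⁺ = {C, D} — none reach the full schema.
{C, G, L}⁺: GL→KQ adds K, Q; Q→DL adds D; CLQ→DP adds P; GKQ→BL adds B → {B, C, D, G, K, L, P, Q}. Minimal: {G, L}⁺ = {B, D, G, K, L, P, Q}; {C, L}⁺ = {C, L}; {C, G}⁺ = {C, G} — none reach the full schema.
Any other superkey contains one of these as a subset, so there are no further candidate keys.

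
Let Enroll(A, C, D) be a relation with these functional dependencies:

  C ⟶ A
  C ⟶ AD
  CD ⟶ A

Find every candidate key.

{C}

Attribute C never appears on the right-hand side of any dependency, so C must belong to every candidate key.
{C}⁺ = {A, C, D}, which is all of the schema, so {C} is the only candidate key.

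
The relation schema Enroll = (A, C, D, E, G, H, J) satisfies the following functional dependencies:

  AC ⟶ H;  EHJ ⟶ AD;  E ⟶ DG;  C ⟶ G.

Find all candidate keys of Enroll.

Attributes C, E, J never appear on any right-hand side, so every candidate key must contain {C, E, J}.
{C, E, J}⁺ = {C, D, E, G, J}, which is not all of the schema, so we must add further attributes.
{A, C, E, J}⁺: AC→H adds H; EHJ→AD adds D; E→DG adds G → {A, C, D, E, G, H, J}. Minimal: {C, E, J}⁺ = {C, D, E, G, J}; {A, E, J}⁺ = {A, D, E, G, J}; {A, C, J}⁺ = {A, C, G, H, J}; … — none reach the full schema.
{C, E, H, J}⁺: EHJ→AD adds A, D; E→DG adds G → {A, C, D, E, G, H, J}. Minimal: {E, H, J}⁺ = {A, D, E, G, H, J}; {C, H, J}⁺ = {C, G, H, J}; {C, E, J}⁺ = {C, D, E, G, J}; … — none reach the full schema.

(A, C, E, J), (C, E, H, J)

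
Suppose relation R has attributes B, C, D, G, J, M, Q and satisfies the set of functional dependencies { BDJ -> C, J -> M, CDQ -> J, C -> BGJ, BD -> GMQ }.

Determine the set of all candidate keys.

Attribute D never appears on the right-hand side of any dependency, so D must belong to every candidate key.
{D}⁺ = {D}, which is not all of the schema, so we must add further attributes.
{C, D}⁺: C→BGJ adds B, G, J; BD→GMQ adds M, Q → {B, C, D, G, J, M, Q}. Minimal: {D}⁺ = {D}; {C}⁺ = {B, C, G, J, M} — none reach the full schema.
{B, D, J}⁺: BDJ→C adds C; J→M adds M; C→BGJ adds G; BD→GMQ adds Q → {B, C, D, G, J, M, Q}. Minimal: {D, J}⁺ = {D, J, M}; {B, J}⁺ = {B, J, M}; {B, D}⁺ = {B, D, G, M, Q} — none reach the full schema.
Any other superkey contains one of these as a subset, so there are no further candidate keys.

{C, D}, {B, D, J}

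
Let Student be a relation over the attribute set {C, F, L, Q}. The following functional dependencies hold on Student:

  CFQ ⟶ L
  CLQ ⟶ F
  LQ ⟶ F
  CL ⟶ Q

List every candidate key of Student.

Attribute C never appears on the right-hand side of any dependency, so C must belong to every candidate key.
{C}⁺ = {C}, which is not all of the schema, so we must add further attributes.
{C, L}⁺: CL→Q adds Q; CLQ→F adds F → {C, F, L, Q}.
{C, F, Q}⁺: CFQ→L adds L → {C, F, L, Q}.

{C, L}, {C, F, Q}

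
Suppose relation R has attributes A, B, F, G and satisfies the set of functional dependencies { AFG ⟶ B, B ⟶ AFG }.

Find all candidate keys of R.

{B}⁺: B→AFG adds A, F, G → {A, B, F, G}.
{A, F, G}⁺: AFG→B adds B → {A, B, F, G}. Minimal: {F, G}⁺ = {F, G}; {A, G}⁺ = {A, G}; {A, F}⁺ = {A, F} — none reach the full schema.

B, AFG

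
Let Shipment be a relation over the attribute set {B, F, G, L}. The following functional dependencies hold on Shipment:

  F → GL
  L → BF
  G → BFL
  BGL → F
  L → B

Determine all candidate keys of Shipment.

{F}⁺: F→GL adds G, L; L→BF adds B → {B, F, G, L}.
{G}⁺: G→BFL adds B, F, L → {B, F, G, L}.
{L}⁺: L→BF adds B, F; F→GL adds G → {B, F, G, L}.
Any other superkey contains one of these as a subset, so there are no further candidate keys.

{F}; {G}; {L}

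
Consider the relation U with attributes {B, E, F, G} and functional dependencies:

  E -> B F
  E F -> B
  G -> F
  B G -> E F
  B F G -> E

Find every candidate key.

Attribute G never appears on the right-hand side of any dependency, so G must belong to every candidate key.
{G}⁺ = {F, G}, which is not all of the schema, so we must add further attributes.
{B, G}⁺: G→F adds F; BG→EF adds E → {B, E, F, G}.
{E, G}⁺: E→BF adds B, F → {B, E, F, G}.
Any other superkey contains one of these as a subset, so there are no further candidate keys.

BG, EG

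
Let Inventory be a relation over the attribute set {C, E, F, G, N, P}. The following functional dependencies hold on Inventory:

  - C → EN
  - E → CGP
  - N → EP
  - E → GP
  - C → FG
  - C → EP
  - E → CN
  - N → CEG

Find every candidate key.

{C}⁺: C→EN adds E, N; E→CGP adds G, P; C→FG adds F → {C, E, F, G, N, P}.
{E}⁺: E→CGP adds C, G, P; C→FG adds F; E→CN adds N → {C, E, F, G, N, P}.
{N}⁺: N→EP adds E, P; E→GP adds G; E→CN adds C; C→FG adds F → {C, E, F, G, N, P}.
Any other superkey contains one of these as a subset, so there are no further candidate keys.

{C}, {E}, {N}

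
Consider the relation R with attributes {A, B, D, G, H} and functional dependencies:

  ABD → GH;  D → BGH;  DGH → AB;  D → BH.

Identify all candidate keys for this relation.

{D}⁺: D→BGH adds B, G, H; DGH→AB adds A → {A, B, D, G, H}.
No other minimal superkey exists.

{D}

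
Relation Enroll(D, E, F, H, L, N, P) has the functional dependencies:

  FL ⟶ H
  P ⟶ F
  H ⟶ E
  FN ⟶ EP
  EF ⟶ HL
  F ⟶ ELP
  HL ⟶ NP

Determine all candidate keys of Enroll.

{D, F}⁺: F→ELP adds E, L, P; FL→H adds H; HL→NP adds N → {D, E, F, H, L, N, P}. Minimal: {F}⁺ = {E, F, H, L, N, P}; {D}⁺ = {D} — none reach the full schema.
{D, P}⁺: P→F adds F; F→ELP adds E, L; FL→H adds H; HL→NP adds N → {D, E, F, H, L, N, P}. Minimal: {P}⁺ = {E, F, H, L, N, P}; {D}⁺ = {D} — none reach the full schema.
{D, H, L}⁺: H→E adds E; HL→NP adds N, P; P→F adds F → {D, E, F, H, L, N, P}. Minimal: {H, L}⁺ = {E, F, H, L, N, P}; {D, L}⁺ = {D, L}; {D, H}⁺ = {D, E, H} — none reach the full schema.
Any other superkey contains one of these as a subset, so there are no further candidate keys.

{D, F}, {D, P}, {D, H, L}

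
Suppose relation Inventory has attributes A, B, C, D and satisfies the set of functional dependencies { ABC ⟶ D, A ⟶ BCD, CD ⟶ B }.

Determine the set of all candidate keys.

(A)

Attribute A never appears on the right-hand side of any dependency, so A must belong to every candidate key.
{A}⁺ = {A, B, C, D}, which is all of the schema, so {A} is the only candidate key.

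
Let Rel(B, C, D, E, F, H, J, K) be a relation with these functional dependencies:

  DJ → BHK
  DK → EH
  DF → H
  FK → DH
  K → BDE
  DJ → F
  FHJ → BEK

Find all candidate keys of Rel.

Attributes C, J never appear on any right-hand side, so every candidate key must contain {C, J}.
{C, J}⁺ = {C, J}, which is not all of the schema, so we must add further attributes.
{C, D, J}⁺: DJ→BHK adds B, H, K; DK→EH adds E; DJ→F adds F → {B, C, D, E, F, H, J, K}.
{C, J, K}⁺: K→BDE adds B, D, E; DJ→F adds F; DJ→BHK adds H → {B, C, D, E, F, H, J, K}.
{C, F, H, J}⁺: FHJ→BEK adds B, E, K; FK→DH adds D → {B, C, D, E, F, H, J, K}.
Any other superkey contains one of these as a subset, so there are no further candidate keys.

CDJ; CJK; CFHJ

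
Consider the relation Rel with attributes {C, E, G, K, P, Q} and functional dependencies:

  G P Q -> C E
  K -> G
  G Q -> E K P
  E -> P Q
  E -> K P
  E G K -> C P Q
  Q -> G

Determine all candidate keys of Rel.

{E}⁺: E→PQ adds P, Q; E→KP adds K; Q→G adds G; GPQ→CE adds C → {C, E, G, K, P, Q}.
{Q}⁺: Q→G adds G; GQ→EKP adds E, K, P; EGK→CPQ adds C → {C, E, G, K, P, Q}.
Any other superkey contains one of these as a subset, so there are no further candidate keys.

(E); (Q)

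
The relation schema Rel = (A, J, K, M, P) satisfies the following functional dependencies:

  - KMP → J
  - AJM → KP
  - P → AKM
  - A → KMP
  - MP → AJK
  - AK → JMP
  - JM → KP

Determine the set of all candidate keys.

{A}⁺: A→KMP adds K, M, P; MP→AJK adds J → {A, J, K, M, P}.
{P}⁺: P→AKM adds A, K, M; MP→AJK adds J → {A, J, K, M, P}.
{J, M}⁺: JM→KP adds K, P; P→AKM adds A → {A, J, K, M, P}.

(A), (P), (J, M)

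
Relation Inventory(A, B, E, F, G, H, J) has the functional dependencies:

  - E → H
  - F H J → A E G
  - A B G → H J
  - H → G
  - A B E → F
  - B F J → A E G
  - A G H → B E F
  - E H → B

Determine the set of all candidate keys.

(A, E), (A, H), (A, B, G), (B, F, J), (E, F, J), (F, H, J)

{A, E}⁺: E→H adds H; H→G adds G; AGH→BEF adds B, F; ABG→HJ adds J → {A, B, E, F, G, H, J}.
{A, H}⁺: H→G adds G; AGH→BEF adds B, E, F; ABG→HJ adds J → {A, B, E, F, G, H, J}.
{A, B, G}⁺: ABG→HJ adds H, J; AGH→BEF adds E, F → {A, B, E, F, G, H, J}.
{B, F, J}⁺: BFJ→AEG adds A, E, G; E→H adds H → {A, B, E, F, G, H, J}.
{E, F, J}⁺: E→H adds H; FHJ→AEG adds A, G; AGH→BEF adds B → {A, B, E, F, G, H, J}.
{F, H, J}⁺: FHJ→AEG adds A, E, G; AGH→BEF adds B → {A, B, E, F, G, H, J}.
Any other superkey contains one of these as a subset, so there are no further candidate keys.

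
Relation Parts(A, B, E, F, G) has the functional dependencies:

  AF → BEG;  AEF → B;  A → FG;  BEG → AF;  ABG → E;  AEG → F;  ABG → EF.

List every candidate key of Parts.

{A}, {B, E, G}

{A}⁺: A→FG adds F, G; AF→BEG adds B, E → {A, B, E, F, G}.
{B, E, G}⁺: BEG→AF adds A, F → {A, B, E, F, G}.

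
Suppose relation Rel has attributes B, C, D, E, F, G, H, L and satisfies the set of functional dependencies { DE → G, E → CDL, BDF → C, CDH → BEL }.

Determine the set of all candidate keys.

EFH, BDFH, CDFH

Attributes F, H never appear on any right-hand side, so every candidate key must contain {F, H}.
{F, H}⁺ = {F, H}, which is not all of the schema, so we must add further attributes.
{E, F, H}⁺: E→CDL adds C, D, L; CDH→BEL adds B; DE→G adds G → {B, C, D, E, F, G, H, L}.
{B, D, F, H}⁺: BDF→C adds C; CDH→BEL adds E, L; DE→G adds G → {B, C, D, E, F, G, H, L}.
{C, D, F, H}⁺: CDH→BEL adds B, E, L; DE→G adds G → {B, C, D, E, F, G, H, L}.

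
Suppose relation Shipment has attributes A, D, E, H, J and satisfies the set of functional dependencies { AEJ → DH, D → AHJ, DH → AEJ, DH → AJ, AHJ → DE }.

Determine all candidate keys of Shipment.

(D); (A, E, J); (A, H, J)

{D}⁺: D→AHJ adds A, H, J; DH→AEJ adds E → {A, D, E, H, J}.
{A, E, J}⁺: AEJ→DH adds D, H → {A, D, E, H, J}. Minimal: {E, J}⁺ = {E, J}; {A, J}⁺ = {A, J}; {A, E}⁺ = {A, E} — none reach the full schema.
{A, H, J}⁺: AHJ→DE adds D, E → {A, D, E, H, J}. Minimal: {H, J}⁺ = {H, J}; {A, J}⁺ = {A, J}; {A, H}⁺ = {A, H} — none reach the full schema.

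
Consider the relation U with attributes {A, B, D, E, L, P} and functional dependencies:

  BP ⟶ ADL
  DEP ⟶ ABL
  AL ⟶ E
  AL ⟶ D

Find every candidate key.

(B, P); (A, L, P); (D, E, P)

Attribute P never appears on the right-hand side of any dependency, so P must belong to every candidate key.
{P}⁺ = {P}, which is not all of the schema, so we must add further attributes.
{B, P}⁺: BP→ADL adds A, D, L; AL→E adds E → {A, B, D, E, L, P}.
{A, L, P}⁺: AL→E adds E; AL→D adds D; DEP→ABL adds B → {A, B, D, E, L, P}.
{D, E, P}⁺: DEP→ABL adds A, B, L → {A, B, D, E, L, P}.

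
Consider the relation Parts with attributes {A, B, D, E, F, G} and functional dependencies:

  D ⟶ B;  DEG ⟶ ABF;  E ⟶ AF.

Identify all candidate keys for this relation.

Attributes D, E, G never appear on any right-hand side, so every candidate key must contain {D, E, G}.
{D, E, G}⁺ = {A, B, D, E, F, G}, which is all of the schema, so {D, E, G} is the only candidate key.

{D, E, G}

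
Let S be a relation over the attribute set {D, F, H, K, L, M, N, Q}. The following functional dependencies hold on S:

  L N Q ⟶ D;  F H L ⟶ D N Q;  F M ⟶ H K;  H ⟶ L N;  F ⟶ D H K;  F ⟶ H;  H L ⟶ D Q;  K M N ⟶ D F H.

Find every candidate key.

FM, HKM, KMN

Attribute M never appears on the right-hand side of any dependency, so M must belong to every candidate key.
{M}⁺ = {M}, which is not all of the schema, so we must add further attributes.
{F, M}⁺: FM→HK adds H, K; H→LN adds L, N; F→DHK adds D; HL→DQ adds Q → {D, F, H, K, L, M, N, Q}.
{H, K, M}⁺: H→LN adds L, N; HL→DQ adds D, Q; KMN→DFH adds F → {D, F, H, K, L, M, N, Q}.
{K, M, N}⁺: KMN→DFH adds D, F, H; H→LN adds L; HL→DQ adds Q → {D, F, H, K, L, M, N, Q}.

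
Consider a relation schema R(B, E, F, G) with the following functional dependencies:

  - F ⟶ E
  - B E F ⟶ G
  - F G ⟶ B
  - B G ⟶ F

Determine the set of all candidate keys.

{B, F}⁺: F→E adds E; BEF→G adds G → {B, E, F, G}. Minimal: {F}⁺ = {E, F}; {B}⁺ = {B} — none reach the full schema.
{B, G}⁺: BG→F adds F; F→E adds E → {B, E, F, G}. Minimal: {G}⁺ = {G}; {B}⁺ = {B} — none reach the full schema.
{F, G}⁺: F→E adds E; FG→B adds B → {B, E, F, G}. Minimal: {G}⁺ = {G}; {F}⁺ = {E, F} — none reach the full schema.

BF, BG, FG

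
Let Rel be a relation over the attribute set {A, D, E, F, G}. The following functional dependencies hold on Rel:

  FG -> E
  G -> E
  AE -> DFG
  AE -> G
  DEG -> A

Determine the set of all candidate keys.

AE; AG; DG

{A, E}⁺: AE→DFG adds D, F, G → {A, D, E, F, G}.
{A, G}⁺: G→E adds E; AE→DFG adds D, F → {A, D, E, F, G}.
{D, G}⁺: G→E adds E; DEG→A adds A; AE→DFG adds F → {A, D, E, F, G}.
Any other superkey contains one of these as a subset, so there are no further candidate keys.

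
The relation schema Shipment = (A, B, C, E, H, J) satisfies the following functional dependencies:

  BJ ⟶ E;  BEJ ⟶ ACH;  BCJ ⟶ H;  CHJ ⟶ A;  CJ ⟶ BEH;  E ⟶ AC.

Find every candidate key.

Attribute J never appears on the right-hand side of any dependency, so J must belong to every candidate key.
{J}⁺ = {J}, which is not all of the schema, so we must add further attributes.
{B, J}⁺: BJ→E adds E; BEJ→ACH adds A, C, H → {A, B, C, E, H, J}. Minimal: {J}⁺ = {J}; {B}⁺ = {B} — none reach the full schema.
{C, J}⁺: CJ→BEH adds B, E, H; E→AC adds A → {A, B, C, E, H, J}. Minimal: {J}⁺ = {J}; {C}⁺ = {C} — none reach the full schema.
{E, J}⁺: E→AC adds A, C; CJ→BEH adds B, H → {A, B, C, E, H, J}. Minimal: {J}⁺ = {J}; {E}⁺ = {A, C, E} — none reach the full schema.

{B, J}, {C, J}, {E, J}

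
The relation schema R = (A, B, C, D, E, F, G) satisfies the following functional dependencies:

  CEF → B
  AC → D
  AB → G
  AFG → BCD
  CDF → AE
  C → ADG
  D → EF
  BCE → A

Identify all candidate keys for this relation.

(C); (A, B, D); (A, B, F); (A, D, G); (A, F, G)

{C}⁺: C→ADG adds A, D, G; D→EF adds E, F; CEF→B adds B → {A, B, C, D, E, F, G}.
{A, B, D}⁺: AB→G adds G; D→EF adds E, F; AFG→BCD adds C → {A, B, C, D, E, F, G}. Minimal: {B, D}⁺ = {B, D, E, F}; {A, D}⁺ = {A, D, E, F}; {A, B}⁺ = {A, B, G} — none reach the full schema.
{A, B, F}⁺: AB→G adds G; AFG→BCD adds C, D; CDF→AE adds E → {A, B, C, D, E, F, G}. Minimal: {B, F}⁺ = {B, F}; {A, F}⁺ = {A, F}; {A, B}⁺ = {A, B, G} — none reach the full schema.
{A, D, G}⁺: D→EF adds E, F; AFG→BCD adds B, C → {A, B, C, D, E, F, G}. Minimal: {D, G}⁺ = {D, E, F, G}; {A, G}⁺ = {A, G}; {A, D}⁺ = {A, D, E, F} — none reach the full schema.
{A, F, G}⁺: AFG→BCD adds B, C, D; CDF→AE adds E → {A, B, C, D, E, F, G}. Minimal: {F, G}⁺ = {F, G}; {A, G}⁺ = {A, G}; {A, F}⁺ = {A, F} — none reach the full schema.
Any other superkey contains one of these as a subset, so there are no further candidate keys.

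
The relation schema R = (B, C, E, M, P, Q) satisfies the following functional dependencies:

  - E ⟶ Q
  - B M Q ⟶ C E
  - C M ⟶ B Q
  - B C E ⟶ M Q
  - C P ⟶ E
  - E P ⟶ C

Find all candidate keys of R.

Attribute P never appears on the right-hand side of any dependency, so P must belong to every candidate key.
{P}⁺ = {P}, which is not all of the schema, so we must add further attributes.
{B, C, P}⁺: CP→E adds E; E→Q adds Q; BCE→MQ adds M → {B, C, E, M, P, Q}.
{B, E, P}⁺: E→Q adds Q; EP→C adds C; BCE→MQ adds M → {B, C, E, M, P, Q}.
{C, M, P}⁺: CM→BQ adds B, Q; CP→E adds E → {B, C, E, M, P, Q}.
{E, M, P}⁺: E→Q adds Q; EP→C adds C; CM→BQ adds B → {B, C, E, M, P, Q}.
{B, M, P, Q}⁺: BMQ→CE adds C, E → {B, C, E, M, P, Q}.

(B, C, P); (B, E, P); (C, M, P); (E, M, P); (B, M, P, Q)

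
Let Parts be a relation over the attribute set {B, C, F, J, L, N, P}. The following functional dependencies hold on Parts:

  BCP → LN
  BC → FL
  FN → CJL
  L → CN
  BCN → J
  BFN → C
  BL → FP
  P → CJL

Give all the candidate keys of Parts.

Attribute B never appears on the right-hand side of any dependency, so B must belong to every candidate key.
{B}⁺ = {B}, which is not all of the schema, so we must add further attributes.
{B, C}⁺: BC→FL adds F, L; L→CN adds N; BCN→J adds J; BL→FP adds P → {B, C, F, J, L, N, P}. Minimal: {C}⁺ = {C}; {B}⁺ = {B} — none reach the full schema.
{B, L}⁺: L→CN adds C, N; BCN→J adds J; BL→FP adds F, P → {B, C, F, J, L, N, P}. Minimal: {L}⁺ = {C, L, N}; {B}⁺ = {B} — none reach the full schema.
{B, P}⁺: P→CJL adds C, J, L; BCP→LN adds N; BC→FL adds F → {B, C, F, J, L, N, P}. Minimal: {P}⁺ = {C, J, L, N, P}; {B}⁺ = {B} — none reach the full schema.
{B, F, N}⁺: FN→CJL adds C, J, L; BL→FP adds P → {B, C, F, J, L, N, P}. Minimal: {F, N}⁺ = {C, F, J, L, N}; {B, N}⁺ = {B, N}; {B, F}⁺ = {B, F} — none reach the full schema.

{B, C}, {B, L}, {B, P}, {B, F, N}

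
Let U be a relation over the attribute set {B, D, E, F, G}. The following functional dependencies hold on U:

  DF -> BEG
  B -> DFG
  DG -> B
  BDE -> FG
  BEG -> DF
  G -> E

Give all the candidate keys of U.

{B}⁺: B→DFG adds D, F, G; G→E adds E → {B, D, E, F, G}.
{D, F}⁺: DF→BEG adds B, E, G → {B, D, E, F, G}. Minimal: {F}⁺ = {F}; {D}⁺ = {D} — none reach the full schema.
{D, G}⁺: DG→B adds B; G→E adds E; B→DFG adds F → {B, D, E, F, G}. Minimal: {G}⁺ = {E, G}; {D}⁺ = {D} — none reach the full schema.
Any other superkey contains one of these as a subset, so there are no further candidate keys.

{B}, {D, F}, {D, G}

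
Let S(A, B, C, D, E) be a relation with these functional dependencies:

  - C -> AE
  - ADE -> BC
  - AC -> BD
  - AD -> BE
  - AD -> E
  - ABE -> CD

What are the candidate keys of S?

C, AD, ABE

{C}⁺: C→AE adds A, E; AC→BD adds B, D → {A, B, C, D, E}.
{A, D}⁺: AD→BE adds B, E; ABE→CD adds C → {A, B, C, D, E}.
{A, B, E}⁺: ABE→CD adds C, D → {A, B, C, D, E}.
Any other superkey contains one of these as a subset, so there are no further candidate keys.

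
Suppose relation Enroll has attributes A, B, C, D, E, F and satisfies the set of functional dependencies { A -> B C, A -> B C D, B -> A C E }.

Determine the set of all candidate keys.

{A, F}⁺: A→BC adds B, C; A→BCD adds D; B→ACE adds E → {A, B, C, D, E, F}. Minimal: {F}⁺ = {F}; {A}⁺ = {A, B, C, D, E} — none reach the full schema.
{B, F}⁺: B→ACE adds A, C, E; A→BCD adds D → {A, B, C, D, E, F}. Minimal: {F}⁺ = {F}; {B}⁺ = {A, B, C, D, E} — none reach the full schema.

{A, F}, {B, F}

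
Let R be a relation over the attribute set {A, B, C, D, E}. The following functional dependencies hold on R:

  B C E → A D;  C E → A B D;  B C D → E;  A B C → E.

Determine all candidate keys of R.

Attribute C never appears on the right-hand side of any dependency, so C must belong to every candidate key.
{C}⁺ = {C}, which is not all of the schema, so we must add further attributes.
{C, E}⁺: CE→ABD adds A, B, D → {A, B, C, D, E}.
{A, B, C}⁺: ABC→E adds E; BCE→AD adds D → {A, B, C, D, E}.
{B, C, D}⁺: BCD→E adds E; BCE→AD adds A → {A, B, C, D, E}.
Any other superkey contains one of these as a subset, so there are no further candidate keys.

{C, E}, {A, B, C}, {B, C, D}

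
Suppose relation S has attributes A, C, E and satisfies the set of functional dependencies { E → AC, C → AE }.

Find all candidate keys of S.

(C), (E)

{C}⁺: C→AE adds A, E → {A, C, E}.
{E}⁺: E→AC adds A, C → {A, C, E}.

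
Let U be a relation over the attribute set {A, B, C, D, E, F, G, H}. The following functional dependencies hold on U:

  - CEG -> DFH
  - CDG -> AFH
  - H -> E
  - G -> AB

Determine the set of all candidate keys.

{C, D, G}, {C, E, G}, {C, G, H}

Attributes C, G never appear on any right-hand side, so every candidate key must contain {C, G}.
{C, G}⁺ = {A, B, C, G}, which is not all of the schema, so we must add further attributes.
{C, D, G}⁺: CDG→AFH adds A, F, H; H→E adds E; G→AB adds B → {A, B, C, D, E, F, G, H}.
{C, E, G}⁺: CEG→DFH adds D, F, H; CDG→AFH adds A; G→AB adds B → {A, B, C, D, E, F, G, H}.
{C, G, H}⁺: H→E adds E; G→AB adds A, B; CEG→DFH adds D, F → {A, B, C, D, E, F, G, H}.
Any other superkey contains one of these as a subset, so there are no further candidate keys.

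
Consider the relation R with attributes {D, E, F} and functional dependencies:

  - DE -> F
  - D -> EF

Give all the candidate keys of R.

Attribute D never appears on the right-hand side of any dependency, so D must belong to every candidate key.
{D}⁺ = {D, E, F}, which is all of the schema, so {D} is the only candidate key.

(D)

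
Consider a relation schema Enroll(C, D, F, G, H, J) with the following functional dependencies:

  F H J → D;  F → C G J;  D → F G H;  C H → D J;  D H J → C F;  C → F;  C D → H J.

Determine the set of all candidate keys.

{D}⁺: D→FGH adds F, G, H; F→CGJ adds C, J → {C, D, F, G, H, J}.
{C, H}⁺: CH→DJ adds D, J; DHJ→CF adds F; F→CGJ adds G → {C, D, F, G, H, J}.
{F, H}⁺: F→CGJ adds C, G, J; CH→DJ adds D → {C, D, F, G, H, J}.

(D); (C, H); (F, H)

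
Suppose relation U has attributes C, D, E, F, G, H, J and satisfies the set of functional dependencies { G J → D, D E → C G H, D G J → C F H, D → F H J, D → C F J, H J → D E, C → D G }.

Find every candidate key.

C, D, GJ, HJ

{C}⁺: C→DG adds D, G; D→FHJ adds F, H, J; HJ→DE adds E → {C, D, E, F, G, H, J}.
{D}⁺: D→FHJ adds F, H, J; D→CFJ adds C; HJ→DE adds E; C→DG adds G → {C, D, E, F, G, H, J}.
{G, J}⁺: GJ→D adds D; DGJ→CFH adds C, F, H; HJ→DE adds E → {C, D, E, F, G, H, J}. Minimal: {J}⁺ = {J}; {G}⁺ = {G} — none reach the full schema.
{H, J}⁺: HJ→DE adds D, E; DE→CGH adds C, G; DGJ→CFH adds F → {C, D, E, F, G, H, J}. Minimal: {J}⁺ = {J}; {H}⁺ = {H} — none reach the full schema.
Any other superkey contains one of these as a subset, so there are no further candidate keys.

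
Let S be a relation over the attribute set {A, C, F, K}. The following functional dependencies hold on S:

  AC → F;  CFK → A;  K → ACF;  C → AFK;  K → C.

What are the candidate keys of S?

{C}⁺: C→AFK adds A, F, K → {A, C, F, K}.
{K}⁺: K→ACF adds A, C, F → {A, C, F, K}.
Any other superkey contains one of these as a subset, so there are no further candidate keys.

C, K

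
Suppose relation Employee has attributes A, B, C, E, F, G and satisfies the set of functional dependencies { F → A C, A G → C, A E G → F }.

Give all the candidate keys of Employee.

Attributes B, E, G never appear on any right-hand side, so every candidate key must contain {B, E, G}.
{B, E, G}⁺ = {B, E, G}, which is not all of the schema, so we must add further attributes.
{A, B, E, G}⁺: AG→C adds C; AEG→F adds F → {A, B, C, E, F, G}. Minimal: {B, E, G}⁺ = {B, E, G}; {A, E, G}⁺ = {A, C, E, F, G}; {A, B, G}⁺ = {A, B, C, G}; … — none reach the full schema.
{B, E, F, G}⁺: F→AC adds A, C → {A, B, C, E, F, G}. Minimal: {E, F, G}⁺ = {A, C, E, F, G}; {B, F, G}⁺ = {A, B, C, F, G}; {B, E, G}⁺ = {B, E, G}; … — none reach the full schema.

{A, B, E, G}, {B, E, F, G}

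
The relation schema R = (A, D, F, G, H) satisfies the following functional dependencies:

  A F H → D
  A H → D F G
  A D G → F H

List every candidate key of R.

{A, H}; {A, D, G}

Attribute A never appears on the right-hand side of any dependency, so A must belong to every candidate key.
{A}⁺ = {A}, which is not all of the schema, so we must add further attributes.
{A, H}⁺: AH→DFG adds D, F, G → {A, D, F, G, H}. Minimal: {H}⁺ = {H}; {A}⁺ = {A} — none reach the full schema.
{A, D, G}⁺: ADG→FH adds F, H → {A, D, F, G, H}. Minimal: {D, G}⁺ = {D, G}; {A, G}⁺ = {A, G}; {A, D}⁺ = {A, D} — none reach the full schema.
Any other superkey contains one of these as a subset, so there are no further candidate keys.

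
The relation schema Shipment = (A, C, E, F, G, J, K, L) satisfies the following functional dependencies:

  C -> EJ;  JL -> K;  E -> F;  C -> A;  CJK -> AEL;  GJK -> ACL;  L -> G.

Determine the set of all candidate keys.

{C, K}, {C, L}, {J, L}, {G, J, K}

{C, K}⁺: C→EJ adds E, J; E→F adds F; C→A adds A; CJK→AEL adds L; L→G adds G → {A, C, E, F, G, J, K, L}. Minimal: {K}⁺ = {K}; {C}⁺ = {A, C, E, F, J} — none reach the full schema.
{C, L}⁺: C→EJ adds E, J; JL→K adds K; E→F adds F; C→A adds A; L→G adds G → {A, C, E, F, G, J, K, L}. Minimal: {L}⁺ = {G, L}; {C}⁺ = {A, C, E, F, J} — none reach the full schema.
{J, L}⁺: JL→K adds K; L→G adds G; GJK→ACL adds A, C; C→EJ adds E; E→F adds F → {A, C, E, F, G, J, K, L}. Minimal: {L}⁺ = {G, L}; {J}⁺ = {J} — none reach the full schema.
{G, J, K}⁺: GJK→ACL adds A, C, L; C→EJ adds E; E→F adds F → {A, C, E, F, G, J, K, L}. Minimal: {J, K}⁺ = {J, K}; {G, K}⁺ = {G, K}; {G, J}⁺ = {G, J} — none reach the full schema.
Any other superkey contains one of these as a subset, so there are no further candidate keys.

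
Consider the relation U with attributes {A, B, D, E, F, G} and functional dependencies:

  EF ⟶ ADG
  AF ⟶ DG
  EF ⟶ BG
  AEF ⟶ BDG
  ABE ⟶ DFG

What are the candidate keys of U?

Attribute E never appears on the right-hand side of any dependency, so E must belong to every candidate key.
{E}⁺ = {E}, which is not all of the schema, so we must add further attributes.
{E, F}⁺: EF→ADG adds A, D, G; EF→BG adds B → {A, B, D, E, F, G}. Minimal: {F}⁺ = {F}; {E}⁺ = {E} — none reach the full schema.
{A, B, E}⁺: ABE→DFG adds D, F, G → {A, B, D, E, F, G}. Minimal: {B, E}⁺ = {B, E}; {A, E}⁺ = {A, E}; {A, B}⁺ = {A, B} — none reach the full schema.
Any other superkey contains one of these as a subset, so there are no further candidate keys.

{E, F}, {A, B, E}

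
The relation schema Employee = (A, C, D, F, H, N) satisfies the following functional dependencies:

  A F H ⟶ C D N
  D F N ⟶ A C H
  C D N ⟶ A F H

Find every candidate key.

{A, F, H}⁺: AFH→CDN adds C, D, N → {A, C, D, F, H, N}. Minimal: {F, H}⁺ = {F, H}; {A, H}⁺ = {A, H}; {A, F}⁺ = {A, F} — none reach the full schema.
{C, D, N}⁺: CDN→AFH adds A, F, H → {A, C, D, F, H, N}. Minimal: {D, N}⁺ = {D, N}; {C, N}⁺ = {C, N}; {C, D}⁺ = {C, D} — none reach the full schema.
{D, F, N}⁺: DFN→ACH adds A, C, H → {A, C, D, F, H, N}. Minimal: {F, N}⁺ = {F, N}; {D, N}⁺ = {D, N}; {D, F}⁺ = {D, F} — none reach the full schema.
Any other superkey contains one of these as a subset, so there are no further candidate keys.

{A, F, H}, {C, D, N}, {D, F, N}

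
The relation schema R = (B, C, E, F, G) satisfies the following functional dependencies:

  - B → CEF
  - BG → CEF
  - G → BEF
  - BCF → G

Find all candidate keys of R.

{B}, {G}

{B}⁺: B→CEF adds C, E, F; BCF→G adds G → {B, C, E, F, G}.
{G}⁺: G→BEF adds B, E, F; B→CEF adds C → {B, C, E, F, G}.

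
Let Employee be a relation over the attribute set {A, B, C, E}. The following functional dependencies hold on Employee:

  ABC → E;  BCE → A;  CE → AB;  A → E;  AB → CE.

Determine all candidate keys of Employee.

{A, B}⁺: A→E adds E; AB→CE adds C → {A, B, C, E}. Minimal: {B}⁺ = {B}; {A}⁺ = {A, E} — none reach the full schema.
{A, C}⁺: A→E adds E; CE→AB adds B → {A, B, C, E}. Minimal: {C}⁺ = {C}; {A}⁺ = {A, E} — none reach the full schema.
{C, E}⁺: CE→AB adds A, B → {A, B, C, E}. Minimal: {E}⁺ = {E}; {C}⁺ = {C} — none reach the full schema.
Any other superkey contains one of these as a subset, so there are no further candidate keys.

{A, B}; {A, C}; {C, E}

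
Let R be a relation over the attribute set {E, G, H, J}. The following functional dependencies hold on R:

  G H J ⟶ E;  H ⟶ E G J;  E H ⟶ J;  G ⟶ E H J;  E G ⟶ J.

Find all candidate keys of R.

{G}⁺: G→EHJ adds E, H, J → {E, G, H, J}.
{H}⁺: H→EGJ adds E, G, J → {E, G, H, J}.
Any other superkey contains one of these as a subset, so there are no further candidate keys.

{G}, {H}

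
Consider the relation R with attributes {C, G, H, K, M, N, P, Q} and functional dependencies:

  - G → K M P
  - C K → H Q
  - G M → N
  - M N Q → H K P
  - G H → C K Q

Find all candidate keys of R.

{C, G}, {G, H}, {G, Q}

Attribute G never appears on the right-hand side of any dependency, so G must belong to every candidate key.
{G}⁺ = {G, K, M, N, P}, which is not all of the schema, so we must add further attributes.
{C, G}⁺: G→KMP adds K, M, P; CK→HQ adds H, Q; GM→N adds N → {C, G, H, K, M, N, P, Q}. Minimal: {G}⁺ = {G, K, M, N, P}; {C}⁺ = {C} — none reach the full schema.
{G, H}⁺: G→KMP adds K, M, P; GM→N adds N; GH→CKQ adds C, Q → {C, G, H, K, M, N, P, Q}. Minimal: {H}⁺ = {H}; {G}⁺ = {G, K, M, N, P} — none reach the full schema.
{G, Q}⁺: G→KMP adds K, M, P; GM→N adds N; MNQ→HKP adds H; GH→CKQ adds C → {C, G, H, K, M, N, P, Q}. Minimal: {Q}⁺ = {Q}; {G}⁺ = {G, K, M, N, P} — none reach the full schema.
Any other superkey contains one of these as a subset, so there are no further candidate keys.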